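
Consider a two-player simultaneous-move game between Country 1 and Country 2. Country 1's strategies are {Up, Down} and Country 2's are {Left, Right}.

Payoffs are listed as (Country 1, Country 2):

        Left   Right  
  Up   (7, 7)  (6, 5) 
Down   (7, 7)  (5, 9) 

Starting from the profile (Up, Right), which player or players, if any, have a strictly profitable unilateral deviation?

Country 2

Country 1 at (Up, Right) earns 6; deviating to Down yields 5 — not better.
Country 2 earns 5; deviating to Left yields 7 — a strict improvement.
Only Country 2 has a strictly profitable deviation.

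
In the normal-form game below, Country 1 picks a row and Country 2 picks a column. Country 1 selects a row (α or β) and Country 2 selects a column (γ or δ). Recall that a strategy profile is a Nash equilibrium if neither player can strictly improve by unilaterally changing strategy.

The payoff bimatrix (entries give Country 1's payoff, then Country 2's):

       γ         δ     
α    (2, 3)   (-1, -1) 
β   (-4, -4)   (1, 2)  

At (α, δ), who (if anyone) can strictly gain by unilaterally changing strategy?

Both

Country 1 at (α, δ) earns -1; deviating to β yields 1 — a strict improvement.
Country 2 earns -1; deviating to γ yields 3 — a strict improvement.
Both Country 1 and Country 2 have strictly profitable deviations.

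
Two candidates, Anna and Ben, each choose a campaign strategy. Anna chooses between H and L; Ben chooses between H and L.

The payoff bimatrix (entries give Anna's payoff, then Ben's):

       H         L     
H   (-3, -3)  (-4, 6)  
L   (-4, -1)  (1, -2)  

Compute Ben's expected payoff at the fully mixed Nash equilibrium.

-6/5

First find x, the probability Anna plays H, from Ben's indifference between H and L: −3x − (1−x) = 6x − 2(1−x), giving x = 1/10.
Since Ben is indifferent in equilibrium, Ben's expected payoff equals the payoff from either column against (1/10, 9/10). Using H: −3(1/10) − (9/10) = -6/5.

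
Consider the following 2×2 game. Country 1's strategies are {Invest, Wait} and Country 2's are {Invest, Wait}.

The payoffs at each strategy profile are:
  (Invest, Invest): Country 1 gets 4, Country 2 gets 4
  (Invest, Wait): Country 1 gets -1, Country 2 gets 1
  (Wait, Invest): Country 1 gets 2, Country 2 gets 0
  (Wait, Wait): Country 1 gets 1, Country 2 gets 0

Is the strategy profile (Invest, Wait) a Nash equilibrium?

No

At (Invest, Wait), Country 1 earns -1; switching to Wait would give 1, so Country 1 would deviate.
Country 2 earns 1; switching to Invest would give 4, so Country 2 would deviate.
Since at least one player can profitably deviate, this is not a Nash equilibrium.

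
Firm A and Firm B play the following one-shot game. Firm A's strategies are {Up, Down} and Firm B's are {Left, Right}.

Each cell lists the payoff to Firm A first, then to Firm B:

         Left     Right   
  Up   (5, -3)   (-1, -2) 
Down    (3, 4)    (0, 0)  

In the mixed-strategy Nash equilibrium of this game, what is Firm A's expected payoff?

First find q, the probability Firm B plays Left, from Firm A's indifference between Up and Down: 5q − (1−q) = 3q, giving q = 1/3.
Since Firm A is indifferent in equilibrium, Firm A's expected payoff equals the payoff from either row against (1/3, 2/3). Using Up: 5(1/3) − (2/3) = 1.

1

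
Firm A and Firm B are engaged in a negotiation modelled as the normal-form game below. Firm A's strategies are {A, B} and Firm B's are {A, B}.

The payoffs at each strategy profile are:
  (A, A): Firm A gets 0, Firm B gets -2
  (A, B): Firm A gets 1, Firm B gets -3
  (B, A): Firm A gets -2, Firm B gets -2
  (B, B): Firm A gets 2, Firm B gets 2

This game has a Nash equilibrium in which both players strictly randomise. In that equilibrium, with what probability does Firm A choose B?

1/5

Let r be the probability that Firm A plays A. In a completely mixed equilibrium, Firm B must be indifferent between A and B.
Firm B's expected payoff from A is −2r − 2(1−r); from B it is −3r + 2(1−r).
Setting these equal: -2 = −5r + 2, so r = 4/5.
Therefore Firm A plays B with probability 1 − 4/5 = 1/5.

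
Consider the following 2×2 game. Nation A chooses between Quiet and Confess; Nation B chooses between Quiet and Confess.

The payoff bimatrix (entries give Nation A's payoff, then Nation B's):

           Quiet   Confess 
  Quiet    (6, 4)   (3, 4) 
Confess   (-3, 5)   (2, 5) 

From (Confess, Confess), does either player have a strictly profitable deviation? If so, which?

Nation A

Nation A at (Confess, Confess) earns 2; deviating to Quiet yields 3 — a strict improvement.
Nation B earns 5; deviating to Quiet yields 5 — not better.
Only Nation A has a strictly profitable deviation.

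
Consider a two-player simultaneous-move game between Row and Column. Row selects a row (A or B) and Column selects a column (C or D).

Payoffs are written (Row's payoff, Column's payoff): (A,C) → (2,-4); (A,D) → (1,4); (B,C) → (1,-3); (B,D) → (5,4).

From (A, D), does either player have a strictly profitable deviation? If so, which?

Row

Row at (A, D) earns 1; deviating to B yields 5 — a strict improvement.
Column earns 4; deviating to C yields -4 — not better.
Only Row has a strictly profitable deviation.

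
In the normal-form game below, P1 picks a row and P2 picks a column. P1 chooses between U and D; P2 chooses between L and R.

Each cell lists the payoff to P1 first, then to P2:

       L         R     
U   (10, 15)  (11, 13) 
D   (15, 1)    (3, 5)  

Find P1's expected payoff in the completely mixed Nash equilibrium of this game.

First find y, the probability P2 plays L, from P1's indifference between U and D: 10y + 11(1−y) = 15y + 3(1−y), giving y = 8/13.
Since P1 is indifferent in equilibrium, P1's expected payoff equals the payoff from either row against (8/13, 5/13). Using U: 10(8/13) + 11(5/13) = 135/13.

135/13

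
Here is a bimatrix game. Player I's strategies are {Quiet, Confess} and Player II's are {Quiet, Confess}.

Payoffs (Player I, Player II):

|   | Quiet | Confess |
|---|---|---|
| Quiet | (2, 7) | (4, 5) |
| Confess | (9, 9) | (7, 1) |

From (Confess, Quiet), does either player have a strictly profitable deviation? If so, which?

Neither

Player I at (Confess, Quiet) earns 9; deviating to Quiet yields 2 — not better.
Player II earns 9; deviating to Confess yields 1 — not better.
Neither player can strictly improve; the profile is a Nash equilibrium.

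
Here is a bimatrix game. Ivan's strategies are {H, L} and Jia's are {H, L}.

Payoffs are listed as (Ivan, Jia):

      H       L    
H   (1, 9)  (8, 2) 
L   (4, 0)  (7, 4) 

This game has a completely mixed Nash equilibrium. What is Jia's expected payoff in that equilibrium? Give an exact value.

36/11

First find x, the probability Ivan plays H, from Jia's indifference between H and L: 9x = 2x + 4(1−x), giving x = 4/11.
Since Jia is indifferent in equilibrium, Jia's expected payoff equals the payoff from either column against (4/11, 7/11). Using H: 9(4/11) = 36/11.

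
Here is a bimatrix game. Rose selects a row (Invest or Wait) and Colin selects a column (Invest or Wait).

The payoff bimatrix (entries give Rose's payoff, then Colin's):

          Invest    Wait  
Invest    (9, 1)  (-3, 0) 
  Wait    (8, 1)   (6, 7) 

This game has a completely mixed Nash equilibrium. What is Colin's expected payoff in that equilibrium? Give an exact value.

First find x, the probability Rose plays Invest, from Colin's indifference between Invest and Wait: x + (1−x) = 7(1−x), giving x = 6/7.
Since Colin is indifferent in equilibrium, Colin's expected payoff equals the payoff from either column against (6/7, 1/7). Using Invest: (6/7) + (1/7) = 1.

1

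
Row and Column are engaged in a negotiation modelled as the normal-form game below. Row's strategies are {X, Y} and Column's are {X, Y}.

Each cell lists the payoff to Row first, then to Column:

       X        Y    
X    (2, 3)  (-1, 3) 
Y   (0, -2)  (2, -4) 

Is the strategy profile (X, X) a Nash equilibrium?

Yes

At (X, X), Row earns 2; switching to Y would give 0, so Row has no profitable deviation.
Column earns 3; switching to Y would give 3, so Column has no profitable deviation.
Neither player can gain by a unilateral deviation, so this profile is a Nash equilibrium.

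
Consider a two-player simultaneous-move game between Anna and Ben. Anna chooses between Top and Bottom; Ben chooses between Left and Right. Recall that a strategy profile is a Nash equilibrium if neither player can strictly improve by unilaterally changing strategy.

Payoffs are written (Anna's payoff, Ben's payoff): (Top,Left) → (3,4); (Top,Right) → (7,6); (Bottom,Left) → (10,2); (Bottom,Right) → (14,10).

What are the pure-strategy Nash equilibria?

(Top, Left): Anna prefers Bottom (10 > 3); Ben prefers Right (6 > 4) — not an equilibrium.
(Top, Right): Anna prefers Bottom (14 > 7) — not an equilibrium.
(Bottom, Left): Ben prefers Right (10 > 2) — not an equilibrium.
(Bottom, Right): Anna gets 14 ≥ 7 from Top, and Ben gets 10 ≥ 2 from Left — Nash equilibrium.

(Bottom, Right)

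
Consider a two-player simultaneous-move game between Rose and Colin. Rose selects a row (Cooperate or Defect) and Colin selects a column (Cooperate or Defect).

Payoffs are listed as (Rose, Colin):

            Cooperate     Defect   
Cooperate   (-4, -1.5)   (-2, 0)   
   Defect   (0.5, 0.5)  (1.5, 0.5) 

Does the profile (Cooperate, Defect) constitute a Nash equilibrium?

No

At (Cooperate, Defect), Rose earns -2; switching to Defect would give 1.5, so Rose would deviate.
Colin earns 0; switching to Cooperate would give -1.5, so Colin has no profitable deviation.
Since at least one player can profitably deviate, this is not a Nash equilibrium.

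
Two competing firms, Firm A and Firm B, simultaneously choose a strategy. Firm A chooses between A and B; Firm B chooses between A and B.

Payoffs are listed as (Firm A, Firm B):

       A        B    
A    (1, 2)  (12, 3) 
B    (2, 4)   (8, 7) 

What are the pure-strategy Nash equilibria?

(A, A): Firm A prefers B (2 > 1); Firm B prefers B (3 > 2) — not an equilibrium.
(A, B): Firm A gets 12 ≥ 8 from B, and Firm B gets 3 ≥ 2 from A — Nash equilibrium.
(B, A): Firm B prefers B (7 > 4) — not an equilibrium.
(B, B): Firm A prefers A (12 > 8) — not an equilibrium.

(A, B)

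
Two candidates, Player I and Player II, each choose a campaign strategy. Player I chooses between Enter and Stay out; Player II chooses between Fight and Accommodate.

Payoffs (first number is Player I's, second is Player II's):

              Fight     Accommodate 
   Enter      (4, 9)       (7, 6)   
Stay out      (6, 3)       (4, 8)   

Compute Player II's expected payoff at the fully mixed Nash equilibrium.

First find p, the probability Player I plays Enter, from Player II's indifference between Fight and Accommodate: 9p + 3(1−p) = 6p + 8(1−p), giving p = 5/8.
Since Player II is indifferent in equilibrium, Player II's expected payoff equals the payoff from either column against (5/8, 3/8). Using Fight: 9(5/8) + 3(3/8) = 27/4.

27/4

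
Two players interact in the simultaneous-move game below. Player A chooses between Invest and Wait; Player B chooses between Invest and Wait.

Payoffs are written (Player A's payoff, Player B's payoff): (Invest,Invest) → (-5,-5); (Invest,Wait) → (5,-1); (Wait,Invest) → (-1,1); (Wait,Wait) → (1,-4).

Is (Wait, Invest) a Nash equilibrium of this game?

Yes

At (Wait, Invest), Player A earns -1; switching to Invest would give -5, so Player A has no profitable deviation.
Player B earns 1; switching to Wait would give -4, so Player B has no profitable deviation.
Neither player can gain by a unilateral deviation, so this profile is a Nash equilibrium.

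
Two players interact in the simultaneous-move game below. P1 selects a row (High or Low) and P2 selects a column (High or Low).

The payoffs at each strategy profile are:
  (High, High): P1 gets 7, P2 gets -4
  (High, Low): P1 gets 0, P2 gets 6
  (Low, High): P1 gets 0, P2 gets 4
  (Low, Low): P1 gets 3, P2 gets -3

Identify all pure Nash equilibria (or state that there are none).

(High, High): P2 prefers Low (6 > -4) — not an equilibrium.
(High, Low): P1 prefers Low (3 > 0) — not an equilibrium.
(Low, High): P1 prefers High (7 > 0) — not an equilibrium.
(Low, Low): P2 prefers High (4 > -3) — not an equilibrium.

none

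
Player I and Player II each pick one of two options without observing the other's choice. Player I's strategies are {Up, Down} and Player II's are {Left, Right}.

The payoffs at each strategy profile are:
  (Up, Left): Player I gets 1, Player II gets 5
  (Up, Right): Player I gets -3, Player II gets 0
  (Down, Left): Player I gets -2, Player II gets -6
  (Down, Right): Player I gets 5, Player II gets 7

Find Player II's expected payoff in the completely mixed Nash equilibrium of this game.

First find p, the probability Player I plays Up, from Player II's indifference between Left and Right: 5p − 6(1−p) = 7(1−p), giving p = 13/18.
Since Player II is indifferent in equilibrium, Player II's expected payoff equals the payoff from either column against (13/18, 5/18). Using Left: 5(13/18) − 6(5/18) = 35/18.

35/18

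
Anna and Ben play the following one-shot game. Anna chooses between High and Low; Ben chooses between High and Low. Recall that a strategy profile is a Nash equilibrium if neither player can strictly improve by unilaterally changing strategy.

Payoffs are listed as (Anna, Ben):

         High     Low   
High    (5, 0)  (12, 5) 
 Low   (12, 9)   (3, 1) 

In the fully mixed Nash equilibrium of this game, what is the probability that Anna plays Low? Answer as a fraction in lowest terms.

5/13

Let x be the probability that Anna plays High. In a completely mixed equilibrium, Ben must be indifferent between High and Low.
Ben's expected payoff from High is 9(1−x); from Low it is 5x + (1−x).
Setting these equal: −9x + 9 = 4x + 1, so x = 8/13.
Therefore Anna plays Low with probability 1 − 8/13 = 5/13.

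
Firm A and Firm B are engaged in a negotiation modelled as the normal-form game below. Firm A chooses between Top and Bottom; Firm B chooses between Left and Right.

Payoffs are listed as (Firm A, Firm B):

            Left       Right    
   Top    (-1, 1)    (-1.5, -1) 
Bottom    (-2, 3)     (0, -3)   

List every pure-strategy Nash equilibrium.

(Top, Left)

(Top, Left): Firm A gets -1 ≥ -2 from Bottom, and Firm B gets 1 ≥ -1 from Right — Nash equilibrium.
(Top, Right): Firm A prefers Bottom (0 > -1.5); Firm B prefers Left (1 > -1) — not an equilibrium.
(Bottom, Left): Firm A prefers Top (-1 > -2) — not an equilibrium.
(Bottom, Right): Firm B prefers Left (3 > -3) — not an equilibrium.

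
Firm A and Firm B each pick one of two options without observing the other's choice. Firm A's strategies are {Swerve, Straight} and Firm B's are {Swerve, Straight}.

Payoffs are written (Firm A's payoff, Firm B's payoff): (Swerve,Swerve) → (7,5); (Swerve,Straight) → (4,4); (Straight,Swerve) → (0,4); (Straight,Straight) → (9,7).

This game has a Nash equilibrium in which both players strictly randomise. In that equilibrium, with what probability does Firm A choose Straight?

1/4

Let x be the probability that Firm A plays Swerve. In a completely mixed equilibrium, Firm B must be indifferent between Swerve and Straight.
Firm B's expected payoff from Swerve is 5x + 4(1−x); from Straight it is 4x + 7(1−x).
Setting these equal: x + 4 = −3x + 7, so x = 3/4.
Therefore Firm A plays Straight with probability 1 − 3/4 = 1/4.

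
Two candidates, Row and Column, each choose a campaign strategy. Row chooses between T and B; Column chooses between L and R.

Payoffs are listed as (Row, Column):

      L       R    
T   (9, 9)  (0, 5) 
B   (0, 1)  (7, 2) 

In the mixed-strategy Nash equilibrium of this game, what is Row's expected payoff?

First find q, the probability Column plays L, from Row's indifference between T and B: 9q = 7(1−q), giving q = 7/16.
Since Row is indifferent in equilibrium, Row's expected payoff equals the payoff from either row against (7/16, 9/16). Using T: 9(7/16) = 63/16.

63/16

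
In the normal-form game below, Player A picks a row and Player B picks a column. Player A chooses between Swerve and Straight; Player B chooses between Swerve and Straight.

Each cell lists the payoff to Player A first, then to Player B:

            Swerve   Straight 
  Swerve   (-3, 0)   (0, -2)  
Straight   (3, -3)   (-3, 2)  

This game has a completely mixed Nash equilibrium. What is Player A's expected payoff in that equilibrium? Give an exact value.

-1

First find q, the probability Player B plays Swerve, from Player A's indifference between Swerve and Straight: −3q = 3q − 3(1−q), giving q = 1/3.
Since Player A is indifferent in equilibrium, Player A's expected payoff equals the payoff from either row against (1/3, 2/3). Using Swerve: −3(1/3) = -1.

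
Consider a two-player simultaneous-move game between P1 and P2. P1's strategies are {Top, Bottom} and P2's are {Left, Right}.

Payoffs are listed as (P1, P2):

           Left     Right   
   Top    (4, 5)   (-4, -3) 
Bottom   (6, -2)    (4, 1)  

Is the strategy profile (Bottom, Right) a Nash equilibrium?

At (Bottom, Right), P1 earns 4; switching to Top would give -4, so P1 has no profitable deviation.
P2 earns 1; switching to Left would give -2, so P2 has no profitable deviation.
Neither player can gain by a unilateral deviation, so this profile is a Nash equilibrium.

Yes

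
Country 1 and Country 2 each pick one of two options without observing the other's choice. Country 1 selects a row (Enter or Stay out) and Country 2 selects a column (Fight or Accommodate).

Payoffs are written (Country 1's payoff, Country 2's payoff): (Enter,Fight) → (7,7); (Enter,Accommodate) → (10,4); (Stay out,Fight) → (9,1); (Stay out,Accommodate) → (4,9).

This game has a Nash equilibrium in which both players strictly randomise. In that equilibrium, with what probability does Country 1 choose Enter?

Let r be the probability that Country 1 plays Enter. In a completely mixed equilibrium, Country 2 must be indifferent between Fight and Accommodate.
Country 2's expected payoff from Fight is 7r + (1−r); from Accommodate it is 4r + 9(1−r).
Setting these equal: 6r + 1 = −5r + 9, so r = 8/11.

8/11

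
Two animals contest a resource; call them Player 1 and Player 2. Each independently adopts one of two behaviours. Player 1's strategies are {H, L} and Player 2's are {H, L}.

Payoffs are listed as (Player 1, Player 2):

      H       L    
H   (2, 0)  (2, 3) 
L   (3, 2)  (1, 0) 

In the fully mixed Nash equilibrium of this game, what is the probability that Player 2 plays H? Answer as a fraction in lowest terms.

Let c be the probability that Player 2 plays H. In a completely mixed equilibrium, Player 1 must be indifferent between H and L.
Player 1's expected payoff from H is 2c + 2(1−c); from L it is 3c + (1−c).
Setting these equal: 2 = 2c + 1, so c = 1/2.

1/2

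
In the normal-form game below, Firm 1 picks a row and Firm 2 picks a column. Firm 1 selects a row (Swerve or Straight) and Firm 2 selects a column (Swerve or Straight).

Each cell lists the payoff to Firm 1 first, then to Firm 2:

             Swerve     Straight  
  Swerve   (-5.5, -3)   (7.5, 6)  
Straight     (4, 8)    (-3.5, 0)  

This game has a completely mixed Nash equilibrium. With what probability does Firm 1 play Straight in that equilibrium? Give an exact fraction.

Let p be the probability that Firm 1 plays Swerve. In a completely mixed equilibrium, Firm 2 must be indifferent between Swerve and Straight.
Firm 2's expected payoff from Swerve is −3p + 8(1−p); from Straight it is 6p.
Setting these equal: −11p + 8 = 6p, so p = 8/17.
Therefore Firm 1 plays Straight with probability 1 − 8/17 = 9/17.

9/17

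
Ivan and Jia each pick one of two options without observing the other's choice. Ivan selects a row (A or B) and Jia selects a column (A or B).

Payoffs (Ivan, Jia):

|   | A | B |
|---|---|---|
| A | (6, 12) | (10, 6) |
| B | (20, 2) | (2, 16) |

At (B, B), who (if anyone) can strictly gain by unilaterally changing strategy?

Ivan

Ivan at (B, B) earns 2; deviating to A yields 10 — a strict improvement.
Jia earns 16; deviating to A yields 2 — not better.
Only Ivan has a strictly profitable deviation.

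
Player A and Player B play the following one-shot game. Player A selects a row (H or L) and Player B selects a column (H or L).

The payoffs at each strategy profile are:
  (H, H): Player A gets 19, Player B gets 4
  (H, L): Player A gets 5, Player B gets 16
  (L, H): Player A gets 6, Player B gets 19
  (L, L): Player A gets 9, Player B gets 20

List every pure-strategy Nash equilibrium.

(H, H): Player B prefers L (16 > 4) — not an equilibrium.
(H, L): Player A prefers L (9 > 5) — not an equilibrium.
(L, H): Player A prefers H (19 > 6); Player B prefers L (20 > 19) — not an equilibrium.
(L, L): Player A gets 9 ≥ 5 from H, and Player B gets 20 ≥ 19 from H — Nash equilibrium.

(L, L)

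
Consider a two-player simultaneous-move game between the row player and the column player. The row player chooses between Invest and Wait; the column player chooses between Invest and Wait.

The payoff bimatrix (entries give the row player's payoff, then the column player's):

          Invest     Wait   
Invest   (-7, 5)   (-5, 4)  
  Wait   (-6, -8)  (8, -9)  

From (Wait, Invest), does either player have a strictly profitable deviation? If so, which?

Neither

The row player at (Wait, Invest) earns -6; deviating to Invest yields -7 — not better.
The column player earns -8; deviating to Wait yields -9 — not better.
Neither player can strictly improve; the profile is a Nash equilibrium.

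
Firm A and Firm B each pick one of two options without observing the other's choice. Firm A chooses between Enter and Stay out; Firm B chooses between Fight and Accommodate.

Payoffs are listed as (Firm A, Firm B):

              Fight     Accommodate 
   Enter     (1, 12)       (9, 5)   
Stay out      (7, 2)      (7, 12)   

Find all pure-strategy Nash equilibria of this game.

none

(Enter, Fight): Firm A prefers Stay out (7 > 1) — not an equilibrium.
(Enter, Accommodate): Firm B prefers Fight (12 > 5) — not an equilibrium.
(Stay out, Fight): Firm B prefers Accommodate (12 > 2) — not an equilibrium.
(Stay out, Accommodate): Firm A prefers Enter (9 > 7) — not an equilibrium.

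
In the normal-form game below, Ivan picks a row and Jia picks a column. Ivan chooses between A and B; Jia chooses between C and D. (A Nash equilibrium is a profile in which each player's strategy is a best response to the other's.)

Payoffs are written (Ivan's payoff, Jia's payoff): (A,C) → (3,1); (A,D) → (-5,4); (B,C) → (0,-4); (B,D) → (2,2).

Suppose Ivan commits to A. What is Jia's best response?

Against A, Jia earns 1 from C and 4 from D.
So D is the best response.

D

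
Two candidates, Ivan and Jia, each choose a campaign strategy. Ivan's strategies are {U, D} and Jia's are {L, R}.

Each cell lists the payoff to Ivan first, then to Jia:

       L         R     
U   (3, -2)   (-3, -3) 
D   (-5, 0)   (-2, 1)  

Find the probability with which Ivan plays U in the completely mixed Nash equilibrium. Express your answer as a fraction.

1/2

Let r be the probability that Ivan plays U. In a completely mixed equilibrium, Jia must be indifferent between L and R.
Jia's expected payoff from L is −2r; from R it is −3r + (1−r).
Setting these equal: −2r = −4r + 1, so r = 1/2.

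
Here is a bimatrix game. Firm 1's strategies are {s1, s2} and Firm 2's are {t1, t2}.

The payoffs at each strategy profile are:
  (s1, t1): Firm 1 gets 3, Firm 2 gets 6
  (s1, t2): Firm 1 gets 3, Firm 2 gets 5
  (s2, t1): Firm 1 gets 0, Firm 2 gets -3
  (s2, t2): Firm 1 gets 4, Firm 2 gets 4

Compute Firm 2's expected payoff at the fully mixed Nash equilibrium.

39/8

First find x, the probability Firm 1 plays s1, from Firm 2's indifference between t1 and t2: 6x − 3(1−x) = 5x + 4(1−x), giving x = 7/8.
Since Firm 2 is indifferent in equilibrium, Firm 2's expected payoff equals the payoff from either column against (7/8, 1/8). Using t1: 6(7/8) − 3(1/8) = 39/8.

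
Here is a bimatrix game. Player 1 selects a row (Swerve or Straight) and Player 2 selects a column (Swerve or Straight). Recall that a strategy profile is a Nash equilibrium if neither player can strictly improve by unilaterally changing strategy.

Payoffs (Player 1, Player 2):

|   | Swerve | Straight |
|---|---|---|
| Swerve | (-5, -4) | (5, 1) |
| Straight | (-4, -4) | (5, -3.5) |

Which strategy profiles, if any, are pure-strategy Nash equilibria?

(Swerve, Swerve): Player 1 prefers Straight (-4 > -5); Player 2 prefers Straight (1 > -4) — not an equilibrium.
(Swerve, Straight): Player 1 gets 5 ≥ 5 from Straight, and Player 2 gets 1 ≥ -4 from Swerve — Nash equilibrium.
(Straight, Swerve): Player 2 prefers Straight (-3.5 > -4) — not an equilibrium.
(Straight, Straight): Player 1 gets 5 ≥ 5 from Swerve, and Player 2 gets -3.5 ≥ -4 from Swerve — Nash equilibrium.

(Swerve, Straight) and (Straight, Straight)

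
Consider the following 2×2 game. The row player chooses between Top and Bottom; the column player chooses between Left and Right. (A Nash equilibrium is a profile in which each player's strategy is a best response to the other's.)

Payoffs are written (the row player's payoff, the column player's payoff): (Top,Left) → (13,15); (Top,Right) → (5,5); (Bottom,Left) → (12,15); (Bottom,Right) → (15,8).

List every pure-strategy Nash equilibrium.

(Top, Left): the row player gets 13 ≥ 12 from Bottom, and the column player gets 15 ≥ 5 from Right — Nash equilibrium.
(Top, Right): the row player prefers Bottom (15 > 5); the column player prefers Left (15 > 5) — not an equilibrium.
(Bottom, Left): the row player prefers Top (13 > 12) — not an equilibrium.
(Bottom, Right): the column player prefers Left (15 > 8) — not an equilibrium.

(Top, Left)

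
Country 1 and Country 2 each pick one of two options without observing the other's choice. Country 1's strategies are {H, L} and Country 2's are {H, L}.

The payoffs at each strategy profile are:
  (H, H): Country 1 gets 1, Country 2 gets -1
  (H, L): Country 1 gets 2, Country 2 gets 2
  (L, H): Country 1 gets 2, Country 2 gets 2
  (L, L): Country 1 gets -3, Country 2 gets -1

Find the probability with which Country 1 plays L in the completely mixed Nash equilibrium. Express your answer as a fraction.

Let p be the probability that Country 1 plays H. In a completely mixed equilibrium, Country 2 must be indifferent between H and L.
Country 2's expected payoff from H is −p + 2(1−p); from L it is 2p − (1−p).
Setting these equal: −3p + 2 = 3p − 1, so p = 1/2.
Therefore Country 1 plays L with probability 1 − 1/2 = 1/2.

1/2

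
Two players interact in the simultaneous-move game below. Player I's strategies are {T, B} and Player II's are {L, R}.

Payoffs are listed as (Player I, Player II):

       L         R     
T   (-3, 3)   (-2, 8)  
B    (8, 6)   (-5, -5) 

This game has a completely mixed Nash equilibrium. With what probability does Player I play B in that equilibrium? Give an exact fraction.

5/16

Let r be the probability that Player I plays T. In a completely mixed equilibrium, Player II must be indifferent between L and R.
Player II's expected payoff from L is 3r + 6(1−r); from R it is 8r − 5(1−r).
Setting these equal: −3r + 6 = 13r − 5, so r = 11/16.
Therefore Player I plays B with probability 1 − 11/16 = 5/16.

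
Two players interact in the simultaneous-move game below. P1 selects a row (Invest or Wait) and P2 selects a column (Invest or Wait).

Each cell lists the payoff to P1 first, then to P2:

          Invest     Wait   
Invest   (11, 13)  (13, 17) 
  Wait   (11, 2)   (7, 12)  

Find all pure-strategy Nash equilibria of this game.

(Invest, Invest): P2 prefers Wait (17 > 13) — not an equilibrium.
(Invest, Wait): P1 gets 13 ≥ 7 from Wait, and P2 gets 17 ≥ 13 from Invest — Nash equilibrium.
(Wait, Invest): P2 prefers Wait (12 > 2) — not an equilibrium.
(Wait, Wait): P1 prefers Invest (13 > 7) — not an equilibrium.

(Invest, Wait)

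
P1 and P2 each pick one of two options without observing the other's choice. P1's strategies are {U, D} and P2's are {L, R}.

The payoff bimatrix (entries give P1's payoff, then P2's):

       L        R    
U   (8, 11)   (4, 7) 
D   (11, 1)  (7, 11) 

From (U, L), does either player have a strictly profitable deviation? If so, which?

P1

P1 at (U, L) earns 8; deviating to D yields 11 — a strict improvement.
P2 earns 11; deviating to R yields 7 — not better.
Only P1 has a strictly profitable deviation.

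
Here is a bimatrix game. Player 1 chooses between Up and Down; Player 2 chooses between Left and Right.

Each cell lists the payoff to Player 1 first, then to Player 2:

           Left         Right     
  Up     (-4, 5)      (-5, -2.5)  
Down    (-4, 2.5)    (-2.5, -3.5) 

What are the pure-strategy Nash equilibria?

(Up, Left) and (Down, Left)

(Up, Left): Player 1 gets -4 ≥ -4 from Down, and Player 2 gets 5 ≥ -2.5 from Right — Nash equilibrium.
(Up, Right): Player 1 prefers Down (-2.5 > -5); Player 2 prefers Left (5 > -2.5) — not an equilibrium.
(Down, Left): Player 1 gets -4 ≥ -4 from Up, and Player 2 gets 2.5 ≥ -3.5 from Right — Nash equilibrium.
(Down, Right): Player 2 prefers Left (2.5 > -3.5) — not an equilibrium.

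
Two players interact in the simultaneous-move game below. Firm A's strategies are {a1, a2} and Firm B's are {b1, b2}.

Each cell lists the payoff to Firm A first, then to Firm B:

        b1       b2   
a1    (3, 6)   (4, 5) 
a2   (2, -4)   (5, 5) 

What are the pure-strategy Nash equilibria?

(a1, b1): Firm A gets 3 ≥ 2 from a2, and Firm B gets 6 ≥ 5 from b2 — Nash equilibrium.
(a1, b2): Firm A prefers a2 (5 > 4); Firm B prefers b1 (6 > 5) — not an equilibrium.
(a2, b1): Firm A prefers a1 (3 > 2); Firm B prefers b2 (5 > -4) — not an equilibrium.
(a2, b2): Firm A gets 5 ≥ 4 from a1, and Firm B gets 5 ≥ -4 from b1 — Nash equilibrium.

(a1, b1) and (a2, b2)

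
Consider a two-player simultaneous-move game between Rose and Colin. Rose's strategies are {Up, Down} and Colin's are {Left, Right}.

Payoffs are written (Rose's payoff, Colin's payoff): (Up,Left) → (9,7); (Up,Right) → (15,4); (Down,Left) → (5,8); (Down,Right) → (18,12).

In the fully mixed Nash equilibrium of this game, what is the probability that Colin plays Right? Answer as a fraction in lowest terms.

4/7

Let q be the probability that Colin plays Left. In a completely mixed equilibrium, Rose must be indifferent between Up and Down.
Rose's expected payoff from Up is 9q + 15(1−q); from Down it is 5q + 18(1−q).
Setting these equal: −6q + 15 = −13q + 18, so q = 3/7.
Therefore Colin plays Right with probability 1 − 3/7 = 4/7.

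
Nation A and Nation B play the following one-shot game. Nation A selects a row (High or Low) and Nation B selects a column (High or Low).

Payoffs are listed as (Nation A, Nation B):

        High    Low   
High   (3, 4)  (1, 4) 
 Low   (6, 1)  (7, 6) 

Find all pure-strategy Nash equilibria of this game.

(High, High): Nation A prefers Low (6 > 3) — not an equilibrium.
(High, Low): Nation A prefers Low (7 > 1) — not an equilibrium.
(Low, High): Nation B prefers Low (6 > 1) — not an equilibrium.
(Low, Low): Nation A gets 7 ≥ 1 from High, and Nation B gets 6 ≥ 1 from High — Nash equilibrium.

(Low, Low)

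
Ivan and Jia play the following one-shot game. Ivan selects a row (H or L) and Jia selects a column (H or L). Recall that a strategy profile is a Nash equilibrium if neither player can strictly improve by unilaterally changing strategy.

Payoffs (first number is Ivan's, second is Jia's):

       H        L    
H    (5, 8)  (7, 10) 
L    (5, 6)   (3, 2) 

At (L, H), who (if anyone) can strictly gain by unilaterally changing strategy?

Ivan at (L, H) earns 5; deviating to H yields 5 — not better.
Jia earns 6; deviating to L yields 2 — not better.
Neither player can strictly improve; the profile is a Nash equilibrium.

Neither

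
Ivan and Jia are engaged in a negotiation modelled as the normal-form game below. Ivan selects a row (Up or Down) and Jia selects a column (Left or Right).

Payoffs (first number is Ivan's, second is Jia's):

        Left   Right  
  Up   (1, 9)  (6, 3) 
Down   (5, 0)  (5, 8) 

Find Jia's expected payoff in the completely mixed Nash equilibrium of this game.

36/7

First find p, the probability Ivan plays Up, from Jia's indifference between Left and Right: 9p = 3p + 8(1−p), giving p = 4/7.
Since Jia is indifferent in equilibrium, Jia's expected payoff equals the payoff from either column against (4/7, 3/7). Using Left: 9(4/7) = 36/7.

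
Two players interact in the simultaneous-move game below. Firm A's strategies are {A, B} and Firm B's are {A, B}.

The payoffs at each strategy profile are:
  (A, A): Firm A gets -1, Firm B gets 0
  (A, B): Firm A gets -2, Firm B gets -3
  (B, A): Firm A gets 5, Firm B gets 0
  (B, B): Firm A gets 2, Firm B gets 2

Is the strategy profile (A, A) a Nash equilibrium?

At (A, A), Firm A earns -1; switching to B would give 5, so Firm A would deviate.
Firm B earns 0; switching to B would give -3, so Firm B has no profitable deviation.
Since at least one player can profitably deviate, this is not a Nash equilibrium.

No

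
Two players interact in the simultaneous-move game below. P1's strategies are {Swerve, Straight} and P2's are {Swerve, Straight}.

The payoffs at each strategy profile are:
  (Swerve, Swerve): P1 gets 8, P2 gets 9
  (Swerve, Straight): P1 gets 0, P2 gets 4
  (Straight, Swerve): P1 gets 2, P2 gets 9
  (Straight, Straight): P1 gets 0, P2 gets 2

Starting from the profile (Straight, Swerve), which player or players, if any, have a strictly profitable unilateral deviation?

P1

P1 at (Straight, Swerve) earns 2; deviating to Swerve yields 8 — a strict improvement.
P2 earns 9; deviating to Straight yields 2 — not better.
Only P1 has a strictly profitable deviation.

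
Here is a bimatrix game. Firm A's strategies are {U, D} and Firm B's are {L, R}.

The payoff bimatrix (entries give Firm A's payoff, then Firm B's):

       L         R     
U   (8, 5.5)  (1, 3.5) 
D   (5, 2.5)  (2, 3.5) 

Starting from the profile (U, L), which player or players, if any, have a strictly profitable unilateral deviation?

Neither

Firm A at (U, L) earns 8; deviating to D yields 5 — not better.
Firm B earns 5.5; deviating to R yields 3.5 — not better.
Neither player can strictly improve; the profile is a Nash equilibrium.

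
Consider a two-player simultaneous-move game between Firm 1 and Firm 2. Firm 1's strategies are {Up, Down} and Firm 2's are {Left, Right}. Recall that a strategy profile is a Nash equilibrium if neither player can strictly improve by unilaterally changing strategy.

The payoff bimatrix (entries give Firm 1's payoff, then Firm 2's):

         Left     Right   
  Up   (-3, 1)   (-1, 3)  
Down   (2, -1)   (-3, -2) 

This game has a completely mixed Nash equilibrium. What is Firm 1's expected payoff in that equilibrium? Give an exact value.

-11/7

First find y, the probability Firm 2 plays Left, from Firm 1's indifference between Up and Down: −3y − (1−y) = 2y − 3(1−y), giving y = 2/7.
Since Firm 1 is indifferent in equilibrium, Firm 1's expected payoff equals the payoff from either row against (2/7, 5/7). Using Up: −3(2/7) − (5/7) = -11/7.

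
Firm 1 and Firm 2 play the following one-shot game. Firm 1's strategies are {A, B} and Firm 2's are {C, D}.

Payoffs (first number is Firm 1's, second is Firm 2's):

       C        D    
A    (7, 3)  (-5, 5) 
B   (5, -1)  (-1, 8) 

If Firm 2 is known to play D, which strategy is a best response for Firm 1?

B

Against D, Firm 1 earns -5 from A and -1 from B.
So B is the best response.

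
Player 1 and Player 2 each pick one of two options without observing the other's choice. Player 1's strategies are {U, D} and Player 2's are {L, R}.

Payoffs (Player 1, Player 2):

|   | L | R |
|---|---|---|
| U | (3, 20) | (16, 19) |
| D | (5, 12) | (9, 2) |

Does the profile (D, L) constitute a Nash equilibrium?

Yes

At (D, L), Player 1 earns 5; switching to U would give 3, so Player 1 has no profitable deviation.
Player 2 earns 12; switching to R would give 2, so Player 2 has no profitable deviation.
Neither player can gain by a unilateral deviation, so this profile is a Nash equilibrium.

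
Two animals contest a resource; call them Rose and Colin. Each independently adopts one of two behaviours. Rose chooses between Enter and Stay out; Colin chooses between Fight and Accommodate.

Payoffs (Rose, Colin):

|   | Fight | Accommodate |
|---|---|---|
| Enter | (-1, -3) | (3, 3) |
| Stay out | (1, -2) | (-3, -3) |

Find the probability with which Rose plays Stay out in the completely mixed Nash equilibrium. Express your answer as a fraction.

6/7

Let p be the probability that Rose plays Enter. In a completely mixed equilibrium, Colin must be indifferent between Fight and Accommodate.
Colin's expected payoff from Fight is −3p − 2(1−p); from Accommodate it is 3p − 3(1−p).
Setting these equal: −p − 2 = 6p − 3, so p = 1/7.
Therefore Rose plays Stay out with probability 1 − 1/7 = 6/7.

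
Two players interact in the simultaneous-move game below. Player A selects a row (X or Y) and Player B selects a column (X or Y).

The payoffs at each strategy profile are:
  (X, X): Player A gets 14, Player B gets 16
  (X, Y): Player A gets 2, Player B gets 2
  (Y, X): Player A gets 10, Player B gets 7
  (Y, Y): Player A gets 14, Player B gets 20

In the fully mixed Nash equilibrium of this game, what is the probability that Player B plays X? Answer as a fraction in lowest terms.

Let c be the probability that Player B plays X. In a completely mixed equilibrium, Player A must be indifferent between X and Y.
Player A's expected payoff from X is 14c + 2(1−c); from Y it is 10c + 14(1−c).
Setting these equal: 12c + 2 = −4c + 14, so c = 3/4.

3/4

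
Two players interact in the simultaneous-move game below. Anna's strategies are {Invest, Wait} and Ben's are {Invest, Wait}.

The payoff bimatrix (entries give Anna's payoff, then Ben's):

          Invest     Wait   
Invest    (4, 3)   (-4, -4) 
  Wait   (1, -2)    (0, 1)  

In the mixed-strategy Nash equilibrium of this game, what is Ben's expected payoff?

-1/2

First find x, the probability Anna plays Invest, from Ben's indifference between Invest and Wait: 3x − 2(1−x) = −4x + (1−x), giving x = 3/10.
Since Ben is indifferent in equilibrium, Ben's expected payoff equals the payoff from either column against (3/10, 7/10). Using Invest: 3(3/10) − 2(7/10) = -1/2.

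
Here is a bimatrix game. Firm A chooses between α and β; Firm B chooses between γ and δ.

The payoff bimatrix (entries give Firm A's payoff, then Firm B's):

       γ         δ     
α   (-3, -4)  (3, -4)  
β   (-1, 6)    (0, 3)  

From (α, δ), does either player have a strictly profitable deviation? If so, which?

Firm A at (α, δ) earns 3; deviating to β yields 0 — not better.
Firm B earns -4; deviating to γ yields -4 — not better.
Neither player can strictly improve; the profile is a Nash equilibrium.

Neither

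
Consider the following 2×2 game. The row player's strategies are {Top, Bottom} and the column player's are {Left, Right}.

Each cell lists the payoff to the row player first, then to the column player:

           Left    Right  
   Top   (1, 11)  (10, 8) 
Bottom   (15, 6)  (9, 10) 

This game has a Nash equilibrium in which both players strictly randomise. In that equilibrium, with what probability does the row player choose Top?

Let x be the probability that the row player plays Top. In a completely mixed equilibrium, the column player must be indifferent between Left and Right.
The column player's expected payoff from Left is 11x + 6(1−x); from Right it is 8x + 10(1−x).
Setting these equal: 5x + 6 = −2x + 10, so x = 4/7.

4/7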